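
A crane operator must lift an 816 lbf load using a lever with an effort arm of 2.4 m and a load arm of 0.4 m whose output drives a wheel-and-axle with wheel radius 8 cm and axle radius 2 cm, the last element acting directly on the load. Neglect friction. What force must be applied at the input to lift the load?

Lever MA = effort arm / load arm = 2.4/0.4 = 6.
Wheel-and-axle MA = R/r = 8/2 = 4.
Combined ideal MA = 6 × 4 = 24.
Effort = load / MA = 816 / 24 = 34 lbf.

34 lbf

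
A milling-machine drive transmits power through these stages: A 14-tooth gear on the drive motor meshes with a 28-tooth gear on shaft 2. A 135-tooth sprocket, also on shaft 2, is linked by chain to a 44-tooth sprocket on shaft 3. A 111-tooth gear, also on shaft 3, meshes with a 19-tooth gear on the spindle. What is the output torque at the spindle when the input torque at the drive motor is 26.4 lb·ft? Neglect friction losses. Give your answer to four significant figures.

2.946 lb·ft

After the gear mesh (28/14): 26.4 × 2 = 52.8 lb·ft
After the chain (44/135): 52.8 × 0.32593 = 17.209 lb·ft
After the gear mesh (19/111): 17.209 × 0.17117 = 2.9457 lb·ft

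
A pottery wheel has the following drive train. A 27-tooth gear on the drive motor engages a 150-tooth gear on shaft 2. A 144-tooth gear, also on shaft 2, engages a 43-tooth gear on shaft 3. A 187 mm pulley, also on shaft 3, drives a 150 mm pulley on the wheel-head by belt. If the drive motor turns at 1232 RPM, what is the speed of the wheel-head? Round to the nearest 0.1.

925.8 RPM

gear mesh 150/27 = 5.5556 → 1232/5.5556 = 221.76 RPM
gear mesh 43/144 = 0.29861 → 221.76/0.29861 = 742.64 RPM
belt 150/187 = 0.80214 → 742.64/0.80214 = 925.82 RPM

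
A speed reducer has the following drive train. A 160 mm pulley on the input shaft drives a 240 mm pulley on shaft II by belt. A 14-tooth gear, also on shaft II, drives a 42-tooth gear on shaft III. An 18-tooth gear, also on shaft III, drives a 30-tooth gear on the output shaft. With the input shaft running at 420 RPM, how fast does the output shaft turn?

Belt: ratio = 240/160 = 1.5, so shaft II turns at 420 / 1.5 = 280 RPM.
Gear mesh: ratio = 42/14 = 3, so shaft III turns at 280 / 3 = 93.333 RPM.
Gear mesh: ratio = 30/18 = 1.6667, so the output shaft turns at 93.333 / 1.6667 = 56 RPM.

56 RPM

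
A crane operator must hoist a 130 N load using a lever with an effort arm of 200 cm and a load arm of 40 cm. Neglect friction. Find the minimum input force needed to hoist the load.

Lever MA = effort arm / load arm = 200/40 = 5.
Effort = load / MA = 130 / 5 = 26 N.

26 N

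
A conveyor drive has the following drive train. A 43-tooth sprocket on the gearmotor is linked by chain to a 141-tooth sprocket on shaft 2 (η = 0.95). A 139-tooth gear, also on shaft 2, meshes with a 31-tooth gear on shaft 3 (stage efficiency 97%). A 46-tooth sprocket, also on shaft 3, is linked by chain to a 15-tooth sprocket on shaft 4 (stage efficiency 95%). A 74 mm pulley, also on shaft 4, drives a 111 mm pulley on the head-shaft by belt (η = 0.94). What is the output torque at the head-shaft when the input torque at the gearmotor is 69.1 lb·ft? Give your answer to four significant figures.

chain 141/43 = 3.2791 → τ = 69.1·3.2791·0.95 = 215.25 lb·ft
gear mesh 31/139 = 0.22302 → τ = 215.25·0.22302·0.97 = 46.566 lb·ft
chain 15/46 = 0.32609 → τ = 46.566·0.32609·0.95 = 14.425 lb·ft
belt 111/74 = 1.5 → τ = 14.425·1.5·0.94 = 20.34 lb·ft

20.34 lb·ft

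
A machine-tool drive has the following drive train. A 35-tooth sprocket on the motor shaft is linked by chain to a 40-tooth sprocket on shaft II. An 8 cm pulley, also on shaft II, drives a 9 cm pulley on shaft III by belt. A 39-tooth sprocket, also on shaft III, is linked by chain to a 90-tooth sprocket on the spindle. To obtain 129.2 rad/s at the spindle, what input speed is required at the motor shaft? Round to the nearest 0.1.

383.3 rad/s

Overall ratio R = 1.1429 × 1.125 × 2.3077 = 2.967.
Required input speed = output speed × R = 129.2 × 2.967 = 383.34 rad/s.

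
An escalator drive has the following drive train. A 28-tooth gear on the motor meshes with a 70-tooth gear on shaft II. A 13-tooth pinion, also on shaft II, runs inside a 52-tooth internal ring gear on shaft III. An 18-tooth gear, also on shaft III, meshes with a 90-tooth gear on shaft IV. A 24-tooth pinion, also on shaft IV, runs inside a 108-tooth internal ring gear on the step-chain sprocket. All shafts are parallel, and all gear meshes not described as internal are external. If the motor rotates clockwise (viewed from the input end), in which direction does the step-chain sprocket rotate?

clockwise

the motor → shaft II: external mesh, 1 reversal → CCW.
shaft II → shaft III: internal mesh, same direction → CCW.
shaft III → shaft IV: external mesh, 1 reversal → CW.
shaft IV → the step-chain sprocket: internal mesh, same direction → CW.
2 reversals in total — an even number — so the step-chain sprocket turns the same way as the motor.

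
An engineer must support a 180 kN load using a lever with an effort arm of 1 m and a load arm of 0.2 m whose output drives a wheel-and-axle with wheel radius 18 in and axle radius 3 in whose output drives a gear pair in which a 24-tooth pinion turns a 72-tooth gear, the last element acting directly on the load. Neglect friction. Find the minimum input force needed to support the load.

2 kN

Lever MA = effort arm / load arm = 1/0.2 = 5.
Wheel-and-axle MA = R/r = 18/3 = 6.
Gear pair MA = 72/24 = 3.
Combined ideal MA = 5 × 6 × 3 = 90.
Effort = load / MA = 180 / 90 = 2 kN.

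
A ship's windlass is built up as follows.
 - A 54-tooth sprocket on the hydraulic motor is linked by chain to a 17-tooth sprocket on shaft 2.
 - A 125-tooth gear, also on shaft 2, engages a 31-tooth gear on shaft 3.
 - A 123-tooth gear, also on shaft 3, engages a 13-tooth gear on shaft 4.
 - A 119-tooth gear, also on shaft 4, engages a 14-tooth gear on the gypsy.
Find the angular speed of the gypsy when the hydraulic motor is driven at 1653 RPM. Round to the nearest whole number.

1702734 RPM

chain 17/54 = 0.31481 → 1653/0.31481 = 5250.7 RPM
gear mesh 31/125 = 0.248 → 5250.7/0.248 = 21172 RPM
gear mesh 13/123 = 0.10569 → 21172/0.10569 = 2.0032e+05 RPM
gear mesh 14/119 = 0.11765 → 2.0032e+05/0.11765 = 1.7027e+06 RPM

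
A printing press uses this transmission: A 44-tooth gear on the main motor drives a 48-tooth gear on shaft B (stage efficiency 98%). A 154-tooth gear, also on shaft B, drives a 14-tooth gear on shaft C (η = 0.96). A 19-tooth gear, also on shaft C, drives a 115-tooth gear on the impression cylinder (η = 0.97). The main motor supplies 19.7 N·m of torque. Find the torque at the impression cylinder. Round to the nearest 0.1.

After the gear mesh (48/44): 19.7 × 1.0909 × 0.98 = 21.061 N·m
After the gear mesh (14/154): 21.061 × 0.090909 × 0.96 = 1.8381 N·m
After the gear mesh (115/19): 1.8381 × 6.0526 × 0.97 = 10.791 N·m

10.8 N·m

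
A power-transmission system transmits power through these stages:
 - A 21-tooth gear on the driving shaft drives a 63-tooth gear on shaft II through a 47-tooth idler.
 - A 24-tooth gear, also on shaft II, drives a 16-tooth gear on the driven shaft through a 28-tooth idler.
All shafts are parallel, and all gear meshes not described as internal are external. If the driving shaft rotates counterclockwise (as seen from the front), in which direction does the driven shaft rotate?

counterclockwise

the driving shaft → shaft II: driver → idler → driven is 2 external meshes, 2 reversals → CCW.
shaft II → the driven shaft: driver → idler → driven is 2 external meshes, 2 reversals → CCW.
4 reversals in total — an even number — so the driven shaft turns the same way as the driving shaft.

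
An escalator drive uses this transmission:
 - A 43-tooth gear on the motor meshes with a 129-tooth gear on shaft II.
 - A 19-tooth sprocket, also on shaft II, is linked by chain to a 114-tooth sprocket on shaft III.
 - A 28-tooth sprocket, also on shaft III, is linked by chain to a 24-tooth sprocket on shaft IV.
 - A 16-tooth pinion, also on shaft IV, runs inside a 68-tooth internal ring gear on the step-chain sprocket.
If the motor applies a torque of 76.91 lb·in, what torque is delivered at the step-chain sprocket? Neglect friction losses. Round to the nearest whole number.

gear mesh 129/43 = 3 → τ = 76.91·3 = 230.73 lb·in
chain 114/19 = 6 → τ = 230.73·6 = 1384.4 lb·in
chain 24/28 = 0.85714 → τ = 1384.4·0.85714 = 1186.6 lb·in
internal gear 68/16 = 4.25 → τ = 1186.6·4.25 = 5043.1 lb·in

5043 lb·in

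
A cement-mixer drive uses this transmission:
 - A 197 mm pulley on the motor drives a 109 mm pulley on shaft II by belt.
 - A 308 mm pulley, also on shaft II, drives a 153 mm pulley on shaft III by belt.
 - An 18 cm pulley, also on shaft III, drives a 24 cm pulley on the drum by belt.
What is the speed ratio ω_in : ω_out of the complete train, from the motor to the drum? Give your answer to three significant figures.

0.366

Each stage contributes driven/driver: belt 109/197 = 0.5533, belt 153/308 = 0.49675, belt 24/18 = 1.3333.
Overall: 0.5533 × 0.49675 × 1.3333 = 0.36647.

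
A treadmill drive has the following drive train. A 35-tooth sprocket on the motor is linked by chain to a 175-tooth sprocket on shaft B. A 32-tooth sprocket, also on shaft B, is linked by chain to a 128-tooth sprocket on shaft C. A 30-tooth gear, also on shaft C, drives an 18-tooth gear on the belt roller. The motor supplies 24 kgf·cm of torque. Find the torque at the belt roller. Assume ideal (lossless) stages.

chain 175/35 = 5 → τ = 24·5 = 120 kgf·cm
chain 128/32 = 4 → τ = 120·4 = 480 kgf·cm
gear mesh 18/30 = 0.6 → τ = 480·0.6 = 288 kgf·cm

288 kgf·cm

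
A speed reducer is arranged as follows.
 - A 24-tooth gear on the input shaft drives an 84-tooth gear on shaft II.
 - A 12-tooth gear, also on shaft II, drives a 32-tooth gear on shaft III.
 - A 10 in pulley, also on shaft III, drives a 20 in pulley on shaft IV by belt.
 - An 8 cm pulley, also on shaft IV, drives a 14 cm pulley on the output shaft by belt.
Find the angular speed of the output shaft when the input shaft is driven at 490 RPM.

15 RPM

Gear mesh: ratio = 84/24 = 3.5, so shaft II turns at 490 / 3.5 = 140 RPM.
Gear mesh: ratio = 32/12 = 2.6667, so shaft III turns at 140 / 2.6667 = 52.5 RPM.
Belt: ratio = 20/10 = 2, so shaft IV turns at 52.5 / 2 = 26.25 RPM.
Belt: ratio = 14/8 = 1.75, so the output shaft turns at 26.25 / 1.75 = 15 RPM.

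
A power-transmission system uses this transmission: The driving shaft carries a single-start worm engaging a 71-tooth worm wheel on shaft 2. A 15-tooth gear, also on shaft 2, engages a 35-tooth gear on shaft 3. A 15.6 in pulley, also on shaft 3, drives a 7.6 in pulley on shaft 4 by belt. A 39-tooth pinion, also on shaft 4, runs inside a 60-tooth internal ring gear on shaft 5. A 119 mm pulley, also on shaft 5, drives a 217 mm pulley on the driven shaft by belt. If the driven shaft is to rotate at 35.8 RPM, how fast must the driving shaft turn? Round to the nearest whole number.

Overall ratio R = 71 × 2.3333 × 0.48718 × 1.5385 × 1.8235 = 226.42.
Required input speed = output speed × R = 35.8 × 226.42 = 8106 RPM.

8106 RPM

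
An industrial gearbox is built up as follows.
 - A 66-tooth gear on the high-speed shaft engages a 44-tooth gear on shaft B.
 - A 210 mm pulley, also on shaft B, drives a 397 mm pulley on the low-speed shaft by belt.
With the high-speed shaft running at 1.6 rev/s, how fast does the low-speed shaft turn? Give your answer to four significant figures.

1.270 rev/s

Gear mesh: ratio = 44/66 = 0.66667, so shaft B turns at 1.6 / 0.66667 = 2.4 rev/s.
Belt: ratio = 397/210 = 1.8905, so the low-speed shaft turns at 2.4 / 1.8905 = 1.2695 rev/s.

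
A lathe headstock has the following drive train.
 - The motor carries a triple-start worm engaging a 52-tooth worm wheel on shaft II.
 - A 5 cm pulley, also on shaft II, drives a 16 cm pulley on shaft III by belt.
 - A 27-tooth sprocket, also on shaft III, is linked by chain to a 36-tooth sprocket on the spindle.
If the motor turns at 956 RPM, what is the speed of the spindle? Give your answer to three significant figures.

12.9 RPM

Worm: ratio = 52/3 = 17.333, so shaft II turns at 956 / 17.333 = 55.154 RPM.
Belt: ratio = 16/5 = 3.2, so shaft III turns at 55.154 / 3.2 = 17.236 RPM.
Chain: ratio = 36/27 = 1.3333, so the spindle turns at 17.236 / 1.3333 = 12.927 RPM.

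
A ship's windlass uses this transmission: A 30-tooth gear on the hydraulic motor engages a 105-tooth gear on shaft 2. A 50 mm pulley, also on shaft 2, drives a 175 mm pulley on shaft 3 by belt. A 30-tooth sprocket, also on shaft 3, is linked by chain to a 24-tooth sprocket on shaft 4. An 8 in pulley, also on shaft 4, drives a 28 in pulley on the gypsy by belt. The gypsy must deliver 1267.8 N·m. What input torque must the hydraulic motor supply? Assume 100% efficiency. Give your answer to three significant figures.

37.0 N·m

Overall ratio R = 3.5 × 3.5 × 0.8 × 3.5 = 34.3.
Input torque = output torque / R = 1267.8 / 34.3 = 36.962 N·m.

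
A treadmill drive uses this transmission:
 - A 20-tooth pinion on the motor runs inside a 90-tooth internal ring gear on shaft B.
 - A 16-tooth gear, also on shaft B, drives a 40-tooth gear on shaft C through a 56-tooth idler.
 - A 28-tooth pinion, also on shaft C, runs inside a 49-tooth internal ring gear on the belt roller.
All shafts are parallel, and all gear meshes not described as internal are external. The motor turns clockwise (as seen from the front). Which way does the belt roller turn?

the motor → shaft B: internal mesh, same direction → CW.
shaft B → shaft C: driver → idler → driven is 2 external meshes, 2 reversals → CW.
shaft C → the belt roller: internal mesh, same direction → CW.
2 reversals in total — an even number — so the belt roller turns the same way as the motor.

clockwise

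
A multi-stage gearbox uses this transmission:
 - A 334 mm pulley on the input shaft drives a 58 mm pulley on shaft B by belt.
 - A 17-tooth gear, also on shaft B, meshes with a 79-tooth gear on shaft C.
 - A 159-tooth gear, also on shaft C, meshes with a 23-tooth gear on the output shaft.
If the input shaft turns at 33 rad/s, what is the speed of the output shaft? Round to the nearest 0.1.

belt 58/334 = 0.17365 → 33/0.17365 = 190.03 rad/s
gear mesh 79/17 = 4.6471 → 190.03/4.6471 = 40.893 rad/s
gear mesh 23/159 = 0.14465 → 40.893/0.14465 = 282.7 rad/s

282.7 rad/s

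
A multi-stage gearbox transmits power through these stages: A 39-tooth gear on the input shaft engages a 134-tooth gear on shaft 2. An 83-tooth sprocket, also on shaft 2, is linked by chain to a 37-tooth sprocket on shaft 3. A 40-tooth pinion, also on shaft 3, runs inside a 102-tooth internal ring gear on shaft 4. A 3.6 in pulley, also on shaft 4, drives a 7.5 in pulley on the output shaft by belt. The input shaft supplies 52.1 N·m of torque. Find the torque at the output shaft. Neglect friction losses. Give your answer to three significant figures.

After the gear mesh (134/39): 52.1 × 3.4359 = 179.01 N·m
After the chain (37/83): 179.01 × 0.44578 = 79.8 N·m
After the internal gear (102/40): 79.8 × 2.55 = 203.49 N·m
After the belt (7.5/3.6): 203.49 × 2.0833 = 423.94 N·m

424 N·m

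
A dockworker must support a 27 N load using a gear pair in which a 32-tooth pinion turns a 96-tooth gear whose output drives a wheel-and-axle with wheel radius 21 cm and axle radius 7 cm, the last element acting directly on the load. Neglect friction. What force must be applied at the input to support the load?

Gear pair MA = 96/32 = 3.
Wheel-and-axle MA = R/r = 21/7 = 3.
Combined ideal MA = 3 × 3 = 9.
Effort = load / MA = 27 / 9 = 3 N.

3 N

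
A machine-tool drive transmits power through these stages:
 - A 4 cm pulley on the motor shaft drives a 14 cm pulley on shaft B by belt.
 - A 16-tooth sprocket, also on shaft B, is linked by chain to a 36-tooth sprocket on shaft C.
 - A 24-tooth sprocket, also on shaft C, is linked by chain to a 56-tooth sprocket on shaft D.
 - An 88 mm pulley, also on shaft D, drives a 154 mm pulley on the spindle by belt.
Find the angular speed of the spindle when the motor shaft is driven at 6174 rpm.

Belt: ratio = 14/4 = 3.5, so shaft B turns at 6174 / 3.5 = 1764 rpm.
Chain: ratio = 36/16 = 2.25, so shaft C turns at 1764 / 2.25 = 784 rpm.
Chain: ratio = 56/24 = 2.3333, so shaft D turns at 784 / 2.3333 = 336 rpm.
Belt: ratio = 154/88 = 1.75, so the spindle turns at 336 / 1.75 = 192 rpm.

192 rpm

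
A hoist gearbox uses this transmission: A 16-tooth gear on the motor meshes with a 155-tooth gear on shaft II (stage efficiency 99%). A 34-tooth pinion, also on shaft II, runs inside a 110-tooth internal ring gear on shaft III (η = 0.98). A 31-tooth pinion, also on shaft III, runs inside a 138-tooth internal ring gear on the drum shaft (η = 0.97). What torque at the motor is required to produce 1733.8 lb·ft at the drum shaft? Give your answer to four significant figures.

Overall ratio R = 9.6875 × 3.2353 × 4.4516 = 139.52; overall efficiency η = 0.99 × 0.98 × 0.97 = 0.9411.
Input torque = output torque / (R × η) = 1733.8 / (139.52 × 0.9411) = 13.205 lb·ft.

13.20 lb·ft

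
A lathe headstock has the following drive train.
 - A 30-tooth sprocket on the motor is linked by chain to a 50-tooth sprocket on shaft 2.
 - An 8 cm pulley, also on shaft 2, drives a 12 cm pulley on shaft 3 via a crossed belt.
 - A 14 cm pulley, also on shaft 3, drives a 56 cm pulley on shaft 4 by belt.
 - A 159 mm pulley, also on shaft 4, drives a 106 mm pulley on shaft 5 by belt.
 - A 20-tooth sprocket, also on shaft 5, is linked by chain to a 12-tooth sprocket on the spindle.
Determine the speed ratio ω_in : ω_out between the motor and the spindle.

4

Each stage contributes driven/driver: chain 50/30 = 1.6667, belt 12/8 = 1.5, belt 56/14 = 4, belt 106/159 = 0.66667, chain 12/20 = 0.6.
Overall: 1.6667 × 1.5 × 4 × 0.66667 × 0.6 = 4.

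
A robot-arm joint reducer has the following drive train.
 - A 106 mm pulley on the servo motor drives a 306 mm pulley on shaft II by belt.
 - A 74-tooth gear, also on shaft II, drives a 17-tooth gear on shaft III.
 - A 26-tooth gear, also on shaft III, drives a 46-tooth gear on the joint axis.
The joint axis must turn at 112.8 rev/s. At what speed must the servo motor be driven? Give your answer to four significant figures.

132.4 rev/s

Overall ratio R = 2.8868 × 0.22973 × 1.7692 = 1.1733.
Required input speed = output speed × R = 112.8 × 1.1733 = 132.35 rev/s.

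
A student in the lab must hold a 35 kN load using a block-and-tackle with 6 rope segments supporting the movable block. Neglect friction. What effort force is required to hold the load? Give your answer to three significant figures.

5.83 kN

Block-and-tackle MA = number of supporting rope parts = 6.
Effort = load / MA = 35 / 6 = 5.8333 kN.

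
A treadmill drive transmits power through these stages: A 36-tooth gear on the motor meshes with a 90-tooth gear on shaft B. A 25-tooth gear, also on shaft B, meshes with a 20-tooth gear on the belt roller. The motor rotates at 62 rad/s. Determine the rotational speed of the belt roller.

31 rad/s

the motor → shaft B (gear mesh, 90/36): 62 ÷ 2.5 = 24.8 rad/s
shaft B → the belt roller (gear mesh, 20/25): 24.8 ÷ 0.8 = 31 rad/s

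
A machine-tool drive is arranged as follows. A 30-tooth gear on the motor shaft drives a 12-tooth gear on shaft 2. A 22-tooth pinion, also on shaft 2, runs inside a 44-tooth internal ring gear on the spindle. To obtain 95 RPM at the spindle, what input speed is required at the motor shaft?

Overall ratio R = 0.4 × 2 = 0.8.
Required input speed = output speed × R = 95 × 0.8 = 76 RPM.

76 RPM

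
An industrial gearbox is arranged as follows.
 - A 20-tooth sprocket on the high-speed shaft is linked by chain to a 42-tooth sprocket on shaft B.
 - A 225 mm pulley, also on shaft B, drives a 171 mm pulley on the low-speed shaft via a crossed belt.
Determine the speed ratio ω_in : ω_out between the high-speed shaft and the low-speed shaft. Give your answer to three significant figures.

Each stage contributes driven/driver: chain 42/20 = 2.1, belt 171/225 = 0.76.
Overall: 2.1 × 0.76 = 1.596.

1.60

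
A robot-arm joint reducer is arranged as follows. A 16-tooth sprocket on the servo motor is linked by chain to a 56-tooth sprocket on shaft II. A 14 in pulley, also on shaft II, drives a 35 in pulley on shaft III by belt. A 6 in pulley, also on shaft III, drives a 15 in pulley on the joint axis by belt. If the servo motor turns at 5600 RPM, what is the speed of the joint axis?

256 RPM

chain 56/16 = 3.5 → 5600/3.5 = 1600 RPM
belt 35/14 = 2.5 → 1600/2.5 = 640 RPM
belt 15/6 = 2.5 → 640/2.5 = 256 RPM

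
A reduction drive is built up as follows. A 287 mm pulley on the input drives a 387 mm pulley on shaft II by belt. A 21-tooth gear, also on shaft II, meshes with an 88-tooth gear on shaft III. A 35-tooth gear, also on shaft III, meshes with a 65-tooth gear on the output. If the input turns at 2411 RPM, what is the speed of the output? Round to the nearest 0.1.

belt 387/287 = 1.3484 → 2411/1.3484 = 1788 RPM
gear mesh 88/21 = 4.1905 → 1788/4.1905 = 426.68 RPM
gear mesh 65/35 = 1.8571 → 426.68/1.8571 = 229.75 RPM

229.8 RPM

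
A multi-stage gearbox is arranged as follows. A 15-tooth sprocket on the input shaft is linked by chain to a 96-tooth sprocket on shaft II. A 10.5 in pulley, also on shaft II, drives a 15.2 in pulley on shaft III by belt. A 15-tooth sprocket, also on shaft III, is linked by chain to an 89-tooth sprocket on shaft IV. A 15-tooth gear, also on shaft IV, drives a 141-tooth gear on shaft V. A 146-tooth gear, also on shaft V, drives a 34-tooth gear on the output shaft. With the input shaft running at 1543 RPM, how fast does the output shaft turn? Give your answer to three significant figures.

12.8 RPM

Chain: ratio = 96/15 = 6.4, so shaft II turns at 1543 / 6.4 = 241.09 RPM.
Belt: ratio = 15.2/10.5 = 1.4476, so shaft III turns at 241.09 / 1.4476 = 166.55 RPM.
Chain: ratio = 89/15 = 5.9333, so shaft IV turns at 166.55 / 5.9333 = 28.069 RPM.
Gear mesh: ratio = 141/15 = 9.4, so shaft V turns at 28.069 / 9.4 = 2.9861 RPM.
Gear mesh: ratio = 34/146 = 0.23288, so the output shaft turns at 2.9861 / 0.23288 = 12.823 RPM.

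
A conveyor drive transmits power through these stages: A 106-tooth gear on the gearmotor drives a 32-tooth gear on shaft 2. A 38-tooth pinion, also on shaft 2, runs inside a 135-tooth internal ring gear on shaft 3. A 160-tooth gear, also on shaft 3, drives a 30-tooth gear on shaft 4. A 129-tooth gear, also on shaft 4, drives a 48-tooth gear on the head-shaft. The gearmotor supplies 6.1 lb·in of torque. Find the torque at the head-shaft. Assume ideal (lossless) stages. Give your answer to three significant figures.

0.456 lb·in

Gear mesh: ratio = 32/106 = 0.30189; torque at shaft 2 = 6.1 × 0.30189 = 1.8415 lb·in.
Internal gear: ratio = 135/38 = 3.5526; torque at shaft 3 = 1.8415 × 3.5526 = 6.5422 lb·in.
Gear mesh: ratio = 30/160 = 0.1875; torque at shaft 4 = 6.5422 × 0.1875 = 1.2267 lb·in.
Gear mesh: ratio = 48/129 = 0.37209; torque at the head-shaft = 1.2267 × 0.37209 = 0.45643 lb·in.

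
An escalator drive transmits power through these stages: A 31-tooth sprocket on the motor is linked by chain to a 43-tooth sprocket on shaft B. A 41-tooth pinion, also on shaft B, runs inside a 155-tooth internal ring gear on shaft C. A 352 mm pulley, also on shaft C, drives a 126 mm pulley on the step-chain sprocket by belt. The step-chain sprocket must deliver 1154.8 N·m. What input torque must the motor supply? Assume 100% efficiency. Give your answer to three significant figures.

Overall ratio R = 1.3871 × 3.7805 × 0.35795 = 1.8771.
Input torque = output torque / R = 1154.8 / 1.8771 = 615.21 N·m.

615 N·m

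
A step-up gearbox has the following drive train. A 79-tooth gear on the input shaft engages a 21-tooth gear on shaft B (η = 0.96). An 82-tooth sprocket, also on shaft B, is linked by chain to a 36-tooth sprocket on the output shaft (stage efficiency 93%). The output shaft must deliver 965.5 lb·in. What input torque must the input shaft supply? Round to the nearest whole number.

Overall ratio R = 0.26582 × 0.43902 = 0.1167; overall efficiency η = 0.96 × 0.93 = 0.8928.
Input torque = output torque / (R × η) = 965.5 / (0.1167 × 0.8928) = 9266.5 lb·in.

9267 lb·in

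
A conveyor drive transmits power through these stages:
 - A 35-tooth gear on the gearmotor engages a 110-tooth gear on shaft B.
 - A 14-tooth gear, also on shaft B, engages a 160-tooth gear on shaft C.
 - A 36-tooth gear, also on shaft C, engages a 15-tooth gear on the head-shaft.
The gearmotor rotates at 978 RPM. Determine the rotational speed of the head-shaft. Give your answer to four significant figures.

65.35 RPM

gear mesh 110/35 = 3.1429 → 978/3.1429 = 311.18 RPM
gear mesh 160/14 = 11.429 → 311.18/11.429 = 27.228 RPM
gear mesh 15/36 = 0.41667 → 27.228/0.41667 = 65.348 RPM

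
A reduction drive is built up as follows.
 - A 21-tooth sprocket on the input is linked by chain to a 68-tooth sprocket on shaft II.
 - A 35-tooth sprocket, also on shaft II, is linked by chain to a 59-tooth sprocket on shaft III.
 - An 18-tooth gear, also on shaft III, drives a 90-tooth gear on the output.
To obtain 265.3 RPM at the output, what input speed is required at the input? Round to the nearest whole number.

7241 RPM

Overall ratio R = 3.2381 × 1.6857 × 5 = 27.293.
Required input speed = output speed × R = 265.3 × 27.293 = 7240.7 RPM.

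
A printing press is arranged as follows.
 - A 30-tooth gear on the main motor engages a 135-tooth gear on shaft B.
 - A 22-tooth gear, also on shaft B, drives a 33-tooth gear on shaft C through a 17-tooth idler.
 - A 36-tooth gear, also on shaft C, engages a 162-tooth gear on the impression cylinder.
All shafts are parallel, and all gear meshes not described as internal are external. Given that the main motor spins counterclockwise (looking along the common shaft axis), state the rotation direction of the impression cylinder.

the main motor → shaft B: external mesh, 1 reversal → CW.
shaft B → shaft C: driver → idler → driven is 2 external meshes, 2 reversals → CW.
shaft C → the impression cylinder: external mesh, 1 reversal → CCW.
4 reversals in total — an even number — so the impression cylinder turns the same way as the main motor.

counterclockwise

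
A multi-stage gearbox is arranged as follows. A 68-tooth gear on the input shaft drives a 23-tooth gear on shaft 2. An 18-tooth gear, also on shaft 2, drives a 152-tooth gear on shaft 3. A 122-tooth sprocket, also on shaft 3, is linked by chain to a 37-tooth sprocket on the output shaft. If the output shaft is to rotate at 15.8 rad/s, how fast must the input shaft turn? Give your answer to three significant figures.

13.7 rad/s

Overall ratio R = 0.33824 × 8.4444 × 0.30328 = 0.86623.
Required input speed = output speed × R = 15.8 × 0.86623 = 13.686 rad/s.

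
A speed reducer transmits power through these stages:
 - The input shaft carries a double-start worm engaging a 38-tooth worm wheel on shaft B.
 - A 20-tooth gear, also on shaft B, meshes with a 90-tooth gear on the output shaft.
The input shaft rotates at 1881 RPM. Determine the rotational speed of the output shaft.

22 RPM

worm 38/2 = 19 → 1881/19 = 99 RPM
gear mesh 90/20 = 4.5 → 99/4.5 = 22 RPM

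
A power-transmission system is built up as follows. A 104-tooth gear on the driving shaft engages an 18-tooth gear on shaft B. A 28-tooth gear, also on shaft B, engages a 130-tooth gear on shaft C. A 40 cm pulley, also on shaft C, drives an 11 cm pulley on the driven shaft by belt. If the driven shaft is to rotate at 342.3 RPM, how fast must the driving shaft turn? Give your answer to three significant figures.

75.6 RPM

Overall ratio R = 0.17308 × 4.6429 × 0.275 = 0.22098.
Required input speed = output speed × R = 342.3 × 0.22098 = 75.642 RPM.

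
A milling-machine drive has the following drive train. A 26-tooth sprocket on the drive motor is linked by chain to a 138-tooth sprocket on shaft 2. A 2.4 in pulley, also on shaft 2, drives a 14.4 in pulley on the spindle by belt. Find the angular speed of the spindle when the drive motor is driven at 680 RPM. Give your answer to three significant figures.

the drive motor → shaft 2 (chain, 138/26): 680 ÷ 5.3077 = 128.12 RPM
shaft 2 → the spindle (belt, 14.4/2.4): 128.12 ÷ 6 = 21.353 RPM

21.4 RPM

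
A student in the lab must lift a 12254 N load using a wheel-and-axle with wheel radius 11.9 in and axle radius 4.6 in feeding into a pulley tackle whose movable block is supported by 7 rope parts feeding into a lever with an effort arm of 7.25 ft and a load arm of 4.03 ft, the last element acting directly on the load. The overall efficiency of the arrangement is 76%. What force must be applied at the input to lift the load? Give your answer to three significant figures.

495 N

Wheel-and-axle MA = R/r = 11.9/4.6 = 2.587.
Block-and-tackle MA = number of supporting rope parts = 7.
Lever MA = effort arm / load arm = 7.25/4.03 = 1.799.
Combined ideal MA = 2.587 × 7 × 1.799 = 32.578.
Actual MA = 32.578 × 0.76 = 24.759.
Effort = load / actual MA = 12254 / 24.759 = 494.93 N.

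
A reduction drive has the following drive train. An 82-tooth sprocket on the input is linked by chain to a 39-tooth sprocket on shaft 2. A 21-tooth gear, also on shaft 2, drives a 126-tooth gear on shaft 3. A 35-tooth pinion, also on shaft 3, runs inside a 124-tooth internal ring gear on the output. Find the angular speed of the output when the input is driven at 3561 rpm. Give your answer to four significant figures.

352.2 rpm

the input → shaft 2 (chain, 39/82): 3561 ÷ 0.47561 = 7487.2 rpm
shaft 2 → shaft 3 (gear mesh, 126/21): 7487.2 ÷ 6 = 1247.9 rpm
shaft 3 → the output (internal gear, 124/35): 1247.9 ÷ 3.5429 = 352.22 rpm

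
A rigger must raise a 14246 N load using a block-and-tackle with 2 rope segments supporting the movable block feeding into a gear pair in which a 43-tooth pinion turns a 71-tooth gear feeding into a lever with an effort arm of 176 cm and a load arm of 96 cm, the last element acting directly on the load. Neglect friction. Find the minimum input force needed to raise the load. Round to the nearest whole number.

2353 N

Block-and-tackle MA = number of supporting rope parts = 2.
Gear pair MA = 71/43 = 1.6512.
Lever MA = effort arm / load arm = 176/96 = 1.8333.
Combined ideal MA = 2 × 1.6512 × 1.8333 = 6.0543.
Effort = load / MA = 14246 / 6.0543 = 2353.1 N.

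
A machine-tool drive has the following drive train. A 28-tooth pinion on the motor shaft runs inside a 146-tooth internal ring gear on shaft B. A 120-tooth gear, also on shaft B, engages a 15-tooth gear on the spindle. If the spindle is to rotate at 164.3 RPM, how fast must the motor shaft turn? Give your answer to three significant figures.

107 RPM

Overall ratio R = 5.2143 × 0.125 = 0.65179.
Required input speed = output speed × R = 164.3 × 0.65179 = 107.09 RPM.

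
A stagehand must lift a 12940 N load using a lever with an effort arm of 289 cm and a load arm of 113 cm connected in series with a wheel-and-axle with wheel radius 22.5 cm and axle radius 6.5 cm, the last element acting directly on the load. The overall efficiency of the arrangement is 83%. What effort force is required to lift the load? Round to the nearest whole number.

Lever MA = effort arm / load arm = 289/113 = 2.5575.
Wheel-and-axle MA = R/r = 22.5/6.5 = 3.4615.
Combined ideal MA = 2.5575 × 3.4615 = 8.853.
Actual MA = 8.853 × 0.83 = 7.348.
Effort = load / actual MA = 12940 / 7.348 = 1761 N.

1761 N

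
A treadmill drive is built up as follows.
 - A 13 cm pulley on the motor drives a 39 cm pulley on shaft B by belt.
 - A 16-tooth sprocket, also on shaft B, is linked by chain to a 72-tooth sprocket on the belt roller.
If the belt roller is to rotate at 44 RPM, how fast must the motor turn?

594 RPM

Overall ratio R = 3 × 4.5 = 13.5.
Required input speed = output speed × R = 44 × 13.5 = 594 RPM.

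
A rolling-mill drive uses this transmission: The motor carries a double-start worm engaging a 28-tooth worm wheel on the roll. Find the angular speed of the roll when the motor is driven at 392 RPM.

the motor → the roll (worm, 28/2): 392 ÷ 14 = 28 RPM

28 RPM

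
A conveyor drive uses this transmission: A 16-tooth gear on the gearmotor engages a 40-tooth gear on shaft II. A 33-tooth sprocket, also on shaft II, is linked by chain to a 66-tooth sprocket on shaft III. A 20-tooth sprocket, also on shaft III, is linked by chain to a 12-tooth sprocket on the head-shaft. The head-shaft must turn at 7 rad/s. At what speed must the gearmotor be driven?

21 rad/s

Overall ratio R = 2.5 × 2 × 0.6 = 3.
Required input speed = output speed × R = 7 × 3 = 21 rad/s.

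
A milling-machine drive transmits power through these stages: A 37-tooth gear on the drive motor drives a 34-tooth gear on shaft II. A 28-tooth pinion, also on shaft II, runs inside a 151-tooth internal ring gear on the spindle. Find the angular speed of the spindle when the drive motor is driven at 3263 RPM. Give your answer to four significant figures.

gear mesh 34/37 = 0.91892 → 3263/0.91892 = 3550.9 RPM
internal gear 151/28 = 5.3929 → 3550.9/5.3929 = 658.45 RPM

658.4 RPM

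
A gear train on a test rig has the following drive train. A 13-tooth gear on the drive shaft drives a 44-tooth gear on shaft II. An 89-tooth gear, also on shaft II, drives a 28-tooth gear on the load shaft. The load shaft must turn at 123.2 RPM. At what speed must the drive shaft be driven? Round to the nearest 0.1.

131.2 RPM

Overall ratio R = 3.3846 × 0.31461 = 1.0648.
Required input speed = output speed × R = 123.2 × 1.0648 = 131.19 RPM.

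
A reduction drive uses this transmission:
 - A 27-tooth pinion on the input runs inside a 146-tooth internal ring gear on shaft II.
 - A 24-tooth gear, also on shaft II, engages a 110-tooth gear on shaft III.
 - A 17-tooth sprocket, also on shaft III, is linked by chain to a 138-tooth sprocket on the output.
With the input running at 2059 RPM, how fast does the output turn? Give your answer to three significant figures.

the input → shaft II (internal gear, 146/27): 2059 ÷ 5.4074 = 380.77 RPM
shaft II → shaft III (gear mesh, 110/24): 380.77 ÷ 4.5833 = 83.078 RPM
shaft III → the output (chain, 138/17): 83.078 ÷ 8.1176 = 10.234 RPM

10.2 RPM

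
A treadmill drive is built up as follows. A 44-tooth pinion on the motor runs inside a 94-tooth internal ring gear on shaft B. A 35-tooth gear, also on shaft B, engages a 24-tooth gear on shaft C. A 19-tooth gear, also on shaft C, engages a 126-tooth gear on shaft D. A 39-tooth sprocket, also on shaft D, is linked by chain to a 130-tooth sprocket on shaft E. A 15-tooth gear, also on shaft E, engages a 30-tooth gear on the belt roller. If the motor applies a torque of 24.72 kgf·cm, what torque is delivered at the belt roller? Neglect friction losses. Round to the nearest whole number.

1601 kgf·cm

internal gear 94/44 = 2.1364 → τ = 24.72·2.1364 = 52.811 kgf·cm
gear mesh 24/35 = 0.68571 → τ = 52.811·0.68571 = 36.213 kgf·cm
gear mesh 126/19 = 6.6316 → τ = 36.213·6.6316 = 240.15 kgf·cm
chain 130/39 = 3.3333 → τ = 240.15·3.3333 = 800.5 kgf·cm
gear mesh 30/15 = 2 → τ = 800.5·2 = 1601 kgf·cm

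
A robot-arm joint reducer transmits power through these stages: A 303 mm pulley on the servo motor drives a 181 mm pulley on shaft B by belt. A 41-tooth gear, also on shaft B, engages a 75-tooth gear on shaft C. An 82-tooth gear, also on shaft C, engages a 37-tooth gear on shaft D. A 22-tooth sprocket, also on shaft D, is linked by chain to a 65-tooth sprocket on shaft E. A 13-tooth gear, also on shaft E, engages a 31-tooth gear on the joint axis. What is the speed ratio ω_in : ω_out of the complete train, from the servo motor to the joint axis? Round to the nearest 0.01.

Each stage contributes driven/driver: belt 181/303 = 0.59736, gear mesh 75/41 = 1.8293, gear mesh 37/82 = 0.45122, chain 65/22 = 2.9545, gear mesh 31/13 = 2.3846.
Overall: 0.59736 × 1.8293 × 0.45122 × 2.9545 × 2.3846 = 3.4738.

3.47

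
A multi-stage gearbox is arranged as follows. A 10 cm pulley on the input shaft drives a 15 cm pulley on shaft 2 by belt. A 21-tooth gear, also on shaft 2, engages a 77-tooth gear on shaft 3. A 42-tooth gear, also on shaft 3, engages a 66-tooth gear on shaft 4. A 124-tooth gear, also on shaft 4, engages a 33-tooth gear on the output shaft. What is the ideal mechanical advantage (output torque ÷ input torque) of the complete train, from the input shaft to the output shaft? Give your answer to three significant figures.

2.30

Each stage contributes driven/driver: belt 15/10 = 1.5, gear mesh 77/21 = 3.6667, gear mesh 66/42 = 1.5714, gear mesh 33/124 = 0.26613.
Overall: 1.5 × 3.6667 × 1.5714 × 0.26613 = 2.3001.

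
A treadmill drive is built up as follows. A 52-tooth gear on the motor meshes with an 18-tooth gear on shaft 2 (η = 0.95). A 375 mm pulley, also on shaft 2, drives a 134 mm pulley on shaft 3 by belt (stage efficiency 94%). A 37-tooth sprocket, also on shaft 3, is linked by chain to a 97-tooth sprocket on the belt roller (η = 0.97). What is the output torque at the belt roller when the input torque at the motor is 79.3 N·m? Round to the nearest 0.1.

22.3 N·m

gear mesh 18/52 = 0.34615 → τ = 79.3·0.34615·0.95 = 26.077 N·m
belt 134/375 = 0.35733 → τ = 26.077·0.35733·0.94 = 8.7593 N·m
chain 97/37 = 2.6216 → τ = 8.7593·2.6216·0.97 = 22.275 N·m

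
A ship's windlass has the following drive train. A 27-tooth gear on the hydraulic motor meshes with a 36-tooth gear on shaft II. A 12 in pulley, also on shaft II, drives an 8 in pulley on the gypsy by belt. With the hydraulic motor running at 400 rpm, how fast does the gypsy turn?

gear mesh 36/27 = 1.3333 → 400/1.3333 = 300 rpm
belt 8/12 = 0.66667 → 300/0.66667 = 450 rpm

450 rpm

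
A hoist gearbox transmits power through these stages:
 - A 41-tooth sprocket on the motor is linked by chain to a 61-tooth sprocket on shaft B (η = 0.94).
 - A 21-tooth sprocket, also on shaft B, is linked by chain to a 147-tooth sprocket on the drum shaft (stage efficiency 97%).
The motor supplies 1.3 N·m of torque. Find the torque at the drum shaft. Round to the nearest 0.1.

12.3 N·m

Chain: ratio = 61/41 = 1.4878; torque at shaft B = 1.3 × 1.4878 × 0.94 = 1.8181 N·m.
Chain: ratio = 147/21 = 7; torque at the drum shaft = 1.8181 × 7 × 0.97 = 12.345 N·m.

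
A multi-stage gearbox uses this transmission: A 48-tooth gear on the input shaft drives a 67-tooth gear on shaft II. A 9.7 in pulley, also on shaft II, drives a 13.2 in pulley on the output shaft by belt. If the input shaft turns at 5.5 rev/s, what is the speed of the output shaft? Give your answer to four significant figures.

2.896 rev/s

gear mesh 67/48 = 1.3958 → 5.5/1.3958 = 3.9403 rev/s
belt 13.2/9.7 = 1.3608 → 3.9403/1.3608 = 2.8955 rev/s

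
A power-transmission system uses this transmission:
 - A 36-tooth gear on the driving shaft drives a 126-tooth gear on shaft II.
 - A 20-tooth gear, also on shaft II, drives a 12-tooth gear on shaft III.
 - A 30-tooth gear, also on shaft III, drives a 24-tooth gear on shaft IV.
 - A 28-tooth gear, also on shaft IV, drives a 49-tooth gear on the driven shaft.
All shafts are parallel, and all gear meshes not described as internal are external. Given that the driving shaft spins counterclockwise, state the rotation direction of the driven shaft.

counterclockwise

the driving shaft → shaft II: external mesh, 1 reversal → CW.
shaft II → shaft III: external mesh, 1 reversal → CCW.
shaft III → shaft IV: external mesh, 1 reversal → CW.
shaft IV → the driven shaft: external mesh, 1 reversal → CCW.
4 reversals in total — an even number — so the driven shaft turns the same way as the driving shaft.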